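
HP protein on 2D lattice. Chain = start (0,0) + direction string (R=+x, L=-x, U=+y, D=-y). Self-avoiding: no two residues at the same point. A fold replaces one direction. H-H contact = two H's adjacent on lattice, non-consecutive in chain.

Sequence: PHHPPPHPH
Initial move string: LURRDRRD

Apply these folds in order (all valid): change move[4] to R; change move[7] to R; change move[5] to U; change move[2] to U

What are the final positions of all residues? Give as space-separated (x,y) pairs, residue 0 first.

Answer: (0,0) (-1,0) (-1,1) (-1,2) (0,2) (1,2) (1,3) (2,3) (3,3)

Derivation:
Initial moves: LURRDRRD
Fold: move[4]->R => LURRRRRD (positions: [(0, 0), (-1, 0), (-1, 1), (0, 1), (1, 1), (2, 1), (3, 1), (4, 1), (4, 0)])
Fold: move[7]->R => LURRRRRR (positions: [(0, 0), (-1, 0), (-1, 1), (0, 1), (1, 1), (2, 1), (3, 1), (4, 1), (5, 1)])
Fold: move[5]->U => LURRRURR (positions: [(0, 0), (-1, 0), (-1, 1), (0, 1), (1, 1), (2, 1), (2, 2), (3, 2), (4, 2)])
Fold: move[2]->U => LUURRURR (positions: [(0, 0), (-1, 0), (-1, 1), (-1, 2), (0, 2), (1, 2), (1, 3), (2, 3), (3, 3)])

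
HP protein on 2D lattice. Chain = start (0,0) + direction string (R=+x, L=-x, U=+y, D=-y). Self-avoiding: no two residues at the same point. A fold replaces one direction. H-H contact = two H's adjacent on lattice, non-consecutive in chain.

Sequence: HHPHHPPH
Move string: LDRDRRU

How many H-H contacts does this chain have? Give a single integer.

Answer: 1

Derivation:
Positions: [(0, 0), (-1, 0), (-1, -1), (0, -1), (0, -2), (1, -2), (2, -2), (2, -1)]
H-H contact: residue 0 @(0,0) - residue 3 @(0, -1)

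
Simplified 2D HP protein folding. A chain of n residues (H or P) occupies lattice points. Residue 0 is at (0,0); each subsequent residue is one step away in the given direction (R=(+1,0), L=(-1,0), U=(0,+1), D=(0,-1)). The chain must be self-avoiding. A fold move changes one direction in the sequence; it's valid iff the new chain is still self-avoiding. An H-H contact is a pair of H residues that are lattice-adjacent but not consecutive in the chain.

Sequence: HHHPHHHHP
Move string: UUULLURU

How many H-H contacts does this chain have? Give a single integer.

Answer: 1

Derivation:
Positions: [(0, 0), (0, 1), (0, 2), (0, 3), (-1, 3), (-2, 3), (-2, 4), (-1, 4), (-1, 5)]
H-H contact: residue 4 @(-1,3) - residue 7 @(-1, 4)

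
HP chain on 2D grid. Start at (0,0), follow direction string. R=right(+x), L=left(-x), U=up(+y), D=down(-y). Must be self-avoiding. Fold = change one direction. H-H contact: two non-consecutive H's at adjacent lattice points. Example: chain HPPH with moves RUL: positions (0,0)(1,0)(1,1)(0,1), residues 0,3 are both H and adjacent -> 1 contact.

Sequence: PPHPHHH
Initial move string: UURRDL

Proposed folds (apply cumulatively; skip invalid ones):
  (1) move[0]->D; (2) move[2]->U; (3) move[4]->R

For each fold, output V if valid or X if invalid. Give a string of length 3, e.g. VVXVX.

Answer: XXX

Derivation:
Initial: UURRDL -> [(0, 0), (0, 1), (0, 2), (1, 2), (2, 2), (2, 1), (1, 1)]
Fold 1: move[0]->D => DURRDL INVALID (collision), skipped
Fold 2: move[2]->U => UUURDL INVALID (collision), skipped
Fold 3: move[4]->R => UURRRL INVALID (collision), skipped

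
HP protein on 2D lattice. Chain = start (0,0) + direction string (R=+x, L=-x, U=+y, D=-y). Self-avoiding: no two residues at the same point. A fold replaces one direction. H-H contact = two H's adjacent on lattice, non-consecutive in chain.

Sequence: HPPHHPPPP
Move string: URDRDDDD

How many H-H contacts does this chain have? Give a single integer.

Positions: [(0, 0), (0, 1), (1, 1), (1, 0), (2, 0), (2, -1), (2, -2), (2, -3), (2, -4)]
H-H contact: residue 0 @(0,0) - residue 3 @(1, 0)

Answer: 1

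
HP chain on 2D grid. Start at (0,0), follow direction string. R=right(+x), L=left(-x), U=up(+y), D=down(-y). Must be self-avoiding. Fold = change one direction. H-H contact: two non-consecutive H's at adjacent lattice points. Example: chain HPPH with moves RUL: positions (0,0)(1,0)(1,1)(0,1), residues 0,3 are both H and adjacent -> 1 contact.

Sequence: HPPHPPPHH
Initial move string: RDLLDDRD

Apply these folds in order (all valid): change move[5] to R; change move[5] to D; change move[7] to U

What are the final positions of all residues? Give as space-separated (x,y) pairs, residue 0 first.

Initial moves: RDLLDDRD
Fold: move[5]->R => RDLLDRRD (positions: [(0, 0), (1, 0), (1, -1), (0, -1), (-1, -1), (-1, -2), (0, -2), (1, -2), (1, -3)])
Fold: move[5]->D => RDLLDDRD (positions: [(0, 0), (1, 0), (1, -1), (0, -1), (-1, -1), (-1, -2), (-1, -3), (0, -3), (0, -4)])
Fold: move[7]->U => RDLLDDRU (positions: [(0, 0), (1, 0), (1, -1), (0, -1), (-1, -1), (-1, -2), (-1, -3), (0, -3), (0, -2)])

Answer: (0,0) (1,0) (1,-1) (0,-1) (-1,-1) (-1,-2) (-1,-3) (0,-3) (0,-2)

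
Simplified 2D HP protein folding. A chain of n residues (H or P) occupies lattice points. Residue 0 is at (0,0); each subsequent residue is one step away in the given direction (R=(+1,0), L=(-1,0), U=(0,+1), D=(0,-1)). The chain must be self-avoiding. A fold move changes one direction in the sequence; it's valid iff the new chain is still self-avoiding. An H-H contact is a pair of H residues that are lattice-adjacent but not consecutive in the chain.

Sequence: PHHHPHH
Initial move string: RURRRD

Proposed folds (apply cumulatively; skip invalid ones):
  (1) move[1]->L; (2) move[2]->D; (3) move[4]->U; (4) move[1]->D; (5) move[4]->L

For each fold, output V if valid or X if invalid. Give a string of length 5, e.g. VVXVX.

Answer: XXXVX

Derivation:
Initial: RURRRD -> [(0, 0), (1, 0), (1, 1), (2, 1), (3, 1), (4, 1), (4, 0)]
Fold 1: move[1]->L => RLRRRD INVALID (collision), skipped
Fold 2: move[2]->D => RUDRRD INVALID (collision), skipped
Fold 3: move[4]->U => RURRUD INVALID (collision), skipped
Fold 4: move[1]->D => RDRRRD VALID
Fold 5: move[4]->L => RDRRLD INVALID (collision), skipped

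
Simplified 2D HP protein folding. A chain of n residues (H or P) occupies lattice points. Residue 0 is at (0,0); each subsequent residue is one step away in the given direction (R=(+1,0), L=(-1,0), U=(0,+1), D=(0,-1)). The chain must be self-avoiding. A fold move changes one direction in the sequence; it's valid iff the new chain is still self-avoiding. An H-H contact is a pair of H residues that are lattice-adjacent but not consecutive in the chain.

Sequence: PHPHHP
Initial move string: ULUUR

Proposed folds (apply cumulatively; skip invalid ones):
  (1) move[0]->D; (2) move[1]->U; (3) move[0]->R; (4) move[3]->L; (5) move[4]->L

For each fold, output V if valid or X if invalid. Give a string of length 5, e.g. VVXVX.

Answer: VXXXV

Derivation:
Initial: ULUUR -> [(0, 0), (0, 1), (-1, 1), (-1, 2), (-1, 3), (0, 3)]
Fold 1: move[0]->D => DLUUR VALID
Fold 2: move[1]->U => DUUUR INVALID (collision), skipped
Fold 3: move[0]->R => RLUUR INVALID (collision), skipped
Fold 4: move[3]->L => DLULR INVALID (collision), skipped
Fold 5: move[4]->L => DLUUL VALID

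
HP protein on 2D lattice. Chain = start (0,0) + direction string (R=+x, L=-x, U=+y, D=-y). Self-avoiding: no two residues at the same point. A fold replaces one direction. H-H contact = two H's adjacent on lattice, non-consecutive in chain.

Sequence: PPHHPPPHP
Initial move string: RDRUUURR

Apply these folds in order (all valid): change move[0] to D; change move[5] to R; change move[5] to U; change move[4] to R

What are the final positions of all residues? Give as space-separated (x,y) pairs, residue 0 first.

Answer: (0,0) (0,-1) (0,-2) (1,-2) (1,-1) (2,-1) (2,0) (3,0) (4,0)

Derivation:
Initial moves: RDRUUURR
Fold: move[0]->D => DDRUUURR (positions: [(0, 0), (0, -1), (0, -2), (1, -2), (1, -1), (1, 0), (1, 1), (2, 1), (3, 1)])
Fold: move[5]->R => DDRUURRR (positions: [(0, 0), (0, -1), (0, -2), (1, -2), (1, -1), (1, 0), (2, 0), (3, 0), (4, 0)])
Fold: move[5]->U => DDRUUURR (positions: [(0, 0), (0, -1), (0, -2), (1, -2), (1, -1), (1, 0), (1, 1), (2, 1), (3, 1)])
Fold: move[4]->R => DDRURURR (positions: [(0, 0), (0, -1), (0, -2), (1, -2), (1, -1), (2, -1), (2, 0), (3, 0), (4, 0)])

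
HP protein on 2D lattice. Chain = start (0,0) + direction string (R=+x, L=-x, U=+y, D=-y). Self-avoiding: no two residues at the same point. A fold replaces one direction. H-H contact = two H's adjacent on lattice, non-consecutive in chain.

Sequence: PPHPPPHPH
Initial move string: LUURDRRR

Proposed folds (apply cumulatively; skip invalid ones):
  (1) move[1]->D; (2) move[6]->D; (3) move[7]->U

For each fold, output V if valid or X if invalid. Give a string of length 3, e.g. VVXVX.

Answer: XVX

Derivation:
Initial: LUURDRRR -> [(0, 0), (-1, 0), (-1, 1), (-1, 2), (0, 2), (0, 1), (1, 1), (2, 1), (3, 1)]
Fold 1: move[1]->D => LDURDRRR INVALID (collision), skipped
Fold 2: move[6]->D => LUURDRDR VALID
Fold 3: move[7]->U => LUURDRDU INVALID (collision), skipped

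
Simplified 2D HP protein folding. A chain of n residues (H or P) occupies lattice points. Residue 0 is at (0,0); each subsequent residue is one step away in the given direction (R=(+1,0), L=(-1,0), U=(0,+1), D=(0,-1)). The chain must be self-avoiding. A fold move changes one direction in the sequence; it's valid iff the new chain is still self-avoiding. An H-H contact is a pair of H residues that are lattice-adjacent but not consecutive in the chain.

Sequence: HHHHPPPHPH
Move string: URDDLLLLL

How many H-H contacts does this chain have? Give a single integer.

Positions: [(0, 0), (0, 1), (1, 1), (1, 0), (1, -1), (0, -1), (-1, -1), (-2, -1), (-3, -1), (-4, -1)]
H-H contact: residue 0 @(0,0) - residue 3 @(1, 0)

Answer: 1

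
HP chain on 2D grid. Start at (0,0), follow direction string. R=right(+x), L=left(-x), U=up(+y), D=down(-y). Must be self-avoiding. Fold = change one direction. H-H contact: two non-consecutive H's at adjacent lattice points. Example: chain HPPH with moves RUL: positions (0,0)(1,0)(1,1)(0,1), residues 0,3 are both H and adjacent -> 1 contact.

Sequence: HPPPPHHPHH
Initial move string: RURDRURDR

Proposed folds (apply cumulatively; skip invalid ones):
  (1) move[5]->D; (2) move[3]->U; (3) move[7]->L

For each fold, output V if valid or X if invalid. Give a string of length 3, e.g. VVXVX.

Initial: RURDRURDR -> [(0, 0), (1, 0), (1, 1), (2, 1), (2, 0), (3, 0), (3, 1), (4, 1), (4, 0), (5, 0)]
Fold 1: move[5]->D => RURDRDRDR VALID
Fold 2: move[3]->U => RURURDRDR VALID
Fold 3: move[7]->L => RURURDRLR INVALID (collision), skipped

Answer: VVX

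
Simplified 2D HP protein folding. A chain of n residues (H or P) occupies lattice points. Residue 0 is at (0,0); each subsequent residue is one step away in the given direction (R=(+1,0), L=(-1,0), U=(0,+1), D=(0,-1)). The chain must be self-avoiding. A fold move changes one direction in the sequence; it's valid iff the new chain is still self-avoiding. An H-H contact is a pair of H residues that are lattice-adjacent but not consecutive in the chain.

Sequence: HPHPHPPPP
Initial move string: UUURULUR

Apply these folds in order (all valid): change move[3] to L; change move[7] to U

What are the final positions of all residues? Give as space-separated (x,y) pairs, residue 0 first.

Initial moves: UUURULUR
Fold: move[3]->L => UUULULUR (positions: [(0, 0), (0, 1), (0, 2), (0, 3), (-1, 3), (-1, 4), (-2, 4), (-2, 5), (-1, 5)])
Fold: move[7]->U => UUULULUU (positions: [(0, 0), (0, 1), (0, 2), (0, 3), (-1, 3), (-1, 4), (-2, 4), (-2, 5), (-2, 6)])

Answer: (0,0) (0,1) (0,2) (0,3) (-1,3) (-1,4) (-2,4) (-2,5) (-2,6)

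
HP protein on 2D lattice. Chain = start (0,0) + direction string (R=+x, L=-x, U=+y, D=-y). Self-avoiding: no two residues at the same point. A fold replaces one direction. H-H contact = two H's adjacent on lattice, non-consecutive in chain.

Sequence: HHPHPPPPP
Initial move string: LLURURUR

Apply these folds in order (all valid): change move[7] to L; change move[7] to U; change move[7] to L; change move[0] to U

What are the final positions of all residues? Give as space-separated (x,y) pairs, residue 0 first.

Answer: (0,0) (0,1) (-1,1) (-1,2) (0,2) (0,3) (1,3) (1,4) (0,4)

Derivation:
Initial moves: LLURURUR
Fold: move[7]->L => LLURURUL (positions: [(0, 0), (-1, 0), (-2, 0), (-2, 1), (-1, 1), (-1, 2), (0, 2), (0, 3), (-1, 3)])
Fold: move[7]->U => LLURURUU (positions: [(0, 0), (-1, 0), (-2, 0), (-2, 1), (-1, 1), (-1, 2), (0, 2), (0, 3), (0, 4)])
Fold: move[7]->L => LLURURUL (positions: [(0, 0), (-1, 0), (-2, 0), (-2, 1), (-1, 1), (-1, 2), (0, 2), (0, 3), (-1, 3)])
Fold: move[0]->U => ULURURUL (positions: [(0, 0), (0, 1), (-1, 1), (-1, 2), (0, 2), (0, 3), (1, 3), (1, 4), (0, 4)])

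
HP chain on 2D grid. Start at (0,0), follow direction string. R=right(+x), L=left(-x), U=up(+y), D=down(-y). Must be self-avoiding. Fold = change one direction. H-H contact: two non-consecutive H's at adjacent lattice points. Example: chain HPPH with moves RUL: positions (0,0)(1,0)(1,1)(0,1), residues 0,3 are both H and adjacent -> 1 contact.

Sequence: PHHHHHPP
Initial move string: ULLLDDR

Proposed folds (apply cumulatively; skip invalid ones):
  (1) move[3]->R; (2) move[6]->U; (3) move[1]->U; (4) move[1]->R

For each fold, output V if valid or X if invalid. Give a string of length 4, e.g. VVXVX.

Answer: XXVX

Derivation:
Initial: ULLLDDR -> [(0, 0), (0, 1), (-1, 1), (-2, 1), (-3, 1), (-3, 0), (-3, -1), (-2, -1)]
Fold 1: move[3]->R => ULLRDDR INVALID (collision), skipped
Fold 2: move[6]->U => ULLLDDU INVALID (collision), skipped
Fold 3: move[1]->U => UULLDDR VALID
Fold 4: move[1]->R => URLLDDR INVALID (collision), skipped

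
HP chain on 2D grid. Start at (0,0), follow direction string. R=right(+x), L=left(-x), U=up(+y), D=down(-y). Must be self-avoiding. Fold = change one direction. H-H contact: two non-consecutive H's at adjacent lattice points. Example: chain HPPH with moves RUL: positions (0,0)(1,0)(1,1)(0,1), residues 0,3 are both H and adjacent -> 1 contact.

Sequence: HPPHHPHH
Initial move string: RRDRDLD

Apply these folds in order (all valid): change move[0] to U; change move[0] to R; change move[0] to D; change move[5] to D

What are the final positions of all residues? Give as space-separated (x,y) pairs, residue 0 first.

Answer: (0,0) (0,-1) (1,-1) (1,-2) (2,-2) (2,-3) (2,-4) (2,-5)

Derivation:
Initial moves: RRDRDLD
Fold: move[0]->U => URDRDLD (positions: [(0, 0), (0, 1), (1, 1), (1, 0), (2, 0), (2, -1), (1, -1), (1, -2)])
Fold: move[0]->R => RRDRDLD (positions: [(0, 0), (1, 0), (2, 0), (2, -1), (3, -1), (3, -2), (2, -2), (2, -3)])
Fold: move[0]->D => DRDRDLD (positions: [(0, 0), (0, -1), (1, -1), (1, -2), (2, -2), (2, -3), (1, -3), (1, -4)])
Fold: move[5]->D => DRDRDDD (positions: [(0, 0), (0, -1), (1, -1), (1, -2), (2, -2), (2, -3), (2, -4), (2, -5)])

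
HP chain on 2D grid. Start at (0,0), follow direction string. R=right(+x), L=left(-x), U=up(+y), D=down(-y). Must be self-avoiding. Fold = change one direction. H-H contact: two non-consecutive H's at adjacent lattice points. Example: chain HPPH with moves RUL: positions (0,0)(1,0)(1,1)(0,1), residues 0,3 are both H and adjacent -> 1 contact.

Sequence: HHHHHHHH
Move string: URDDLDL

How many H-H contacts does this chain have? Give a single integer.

Answer: 2

Derivation:
Positions: [(0, 0), (0, 1), (1, 1), (1, 0), (1, -1), (0, -1), (0, -2), (-1, -2)]
H-H contact: residue 0 @(0,0) - residue 3 @(1, 0)
H-H contact: residue 0 @(0,0) - residue 5 @(0, -1)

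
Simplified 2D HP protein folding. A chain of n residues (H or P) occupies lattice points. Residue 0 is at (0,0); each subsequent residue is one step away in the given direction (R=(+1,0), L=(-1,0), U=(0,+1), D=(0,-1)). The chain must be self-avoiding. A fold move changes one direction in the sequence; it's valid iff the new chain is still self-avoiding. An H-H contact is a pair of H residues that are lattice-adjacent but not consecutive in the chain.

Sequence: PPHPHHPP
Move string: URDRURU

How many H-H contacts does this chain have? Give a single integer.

Positions: [(0, 0), (0, 1), (1, 1), (1, 0), (2, 0), (2, 1), (3, 1), (3, 2)]
H-H contact: residue 2 @(1,1) - residue 5 @(2, 1)

Answer: 1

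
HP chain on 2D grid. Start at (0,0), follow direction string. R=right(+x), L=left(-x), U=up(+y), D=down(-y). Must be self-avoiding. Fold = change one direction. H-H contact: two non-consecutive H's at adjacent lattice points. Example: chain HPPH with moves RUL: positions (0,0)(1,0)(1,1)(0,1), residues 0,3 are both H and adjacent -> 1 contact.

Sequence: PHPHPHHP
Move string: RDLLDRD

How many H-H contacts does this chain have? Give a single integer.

Answer: 1

Derivation:
Positions: [(0, 0), (1, 0), (1, -1), (0, -1), (-1, -1), (-1, -2), (0, -2), (0, -3)]
H-H contact: residue 3 @(0,-1) - residue 6 @(0, -2)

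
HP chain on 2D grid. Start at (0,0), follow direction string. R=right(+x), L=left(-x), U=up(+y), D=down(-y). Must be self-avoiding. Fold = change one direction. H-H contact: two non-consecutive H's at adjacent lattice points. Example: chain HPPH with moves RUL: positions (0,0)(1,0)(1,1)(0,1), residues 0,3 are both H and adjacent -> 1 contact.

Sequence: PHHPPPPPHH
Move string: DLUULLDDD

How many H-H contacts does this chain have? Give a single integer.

Answer: 0

Derivation:
Positions: [(0, 0), (0, -1), (-1, -1), (-1, 0), (-1, 1), (-2, 1), (-3, 1), (-3, 0), (-3, -1), (-3, -2)]
No H-H contacts found.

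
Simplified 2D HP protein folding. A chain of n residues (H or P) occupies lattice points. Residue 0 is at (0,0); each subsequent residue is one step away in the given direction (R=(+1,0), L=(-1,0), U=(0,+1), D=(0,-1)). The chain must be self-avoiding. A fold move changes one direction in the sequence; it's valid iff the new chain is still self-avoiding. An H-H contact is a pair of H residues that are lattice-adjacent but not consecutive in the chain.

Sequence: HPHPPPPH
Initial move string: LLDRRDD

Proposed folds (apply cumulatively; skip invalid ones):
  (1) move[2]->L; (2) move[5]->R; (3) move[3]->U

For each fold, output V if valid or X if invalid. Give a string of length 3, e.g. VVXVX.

Initial: LLDRRDD -> [(0, 0), (-1, 0), (-2, 0), (-2, -1), (-1, -1), (0, -1), (0, -2), (0, -3)]
Fold 1: move[2]->L => LLLRRDD INVALID (collision), skipped
Fold 2: move[5]->R => LLDRRRD VALID
Fold 3: move[3]->U => LLDURRD INVALID (collision), skipped

Answer: XVX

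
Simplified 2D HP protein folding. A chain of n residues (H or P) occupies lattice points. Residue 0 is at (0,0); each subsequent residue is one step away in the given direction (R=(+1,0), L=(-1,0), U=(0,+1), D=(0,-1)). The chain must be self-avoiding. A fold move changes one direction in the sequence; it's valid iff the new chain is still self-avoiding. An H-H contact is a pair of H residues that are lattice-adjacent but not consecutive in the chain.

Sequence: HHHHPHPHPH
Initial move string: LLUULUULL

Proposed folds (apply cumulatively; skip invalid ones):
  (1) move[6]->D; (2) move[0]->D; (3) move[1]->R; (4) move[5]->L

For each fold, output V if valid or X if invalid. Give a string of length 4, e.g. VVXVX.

Answer: XVVV

Derivation:
Initial: LLUULUULL -> [(0, 0), (-1, 0), (-2, 0), (-2, 1), (-2, 2), (-3, 2), (-3, 3), (-3, 4), (-4, 4), (-5, 4)]
Fold 1: move[6]->D => LLUULUDLL INVALID (collision), skipped
Fold 2: move[0]->D => DLUULUULL VALID
Fold 3: move[1]->R => DRUULUULL VALID
Fold 4: move[5]->L => DRUULLULL VALID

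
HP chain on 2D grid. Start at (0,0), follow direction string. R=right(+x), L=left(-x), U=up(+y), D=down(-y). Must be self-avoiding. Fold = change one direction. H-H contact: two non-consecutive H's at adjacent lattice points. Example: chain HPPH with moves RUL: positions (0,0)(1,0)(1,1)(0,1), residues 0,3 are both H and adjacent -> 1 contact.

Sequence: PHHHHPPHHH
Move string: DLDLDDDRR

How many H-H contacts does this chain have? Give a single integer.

Positions: [(0, 0), (0, -1), (-1, -1), (-1, -2), (-2, -2), (-2, -3), (-2, -4), (-2, -5), (-1, -5), (0, -5)]
No H-H contacts found.

Answer: 0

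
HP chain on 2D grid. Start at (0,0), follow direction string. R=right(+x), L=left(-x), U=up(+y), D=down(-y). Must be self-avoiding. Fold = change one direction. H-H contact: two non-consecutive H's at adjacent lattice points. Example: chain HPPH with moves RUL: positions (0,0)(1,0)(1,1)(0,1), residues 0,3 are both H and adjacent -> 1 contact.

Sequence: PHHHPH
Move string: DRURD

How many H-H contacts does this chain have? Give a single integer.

Positions: [(0, 0), (0, -1), (1, -1), (1, 0), (2, 0), (2, -1)]
H-H contact: residue 2 @(1,-1) - residue 5 @(2, -1)

Answer: 1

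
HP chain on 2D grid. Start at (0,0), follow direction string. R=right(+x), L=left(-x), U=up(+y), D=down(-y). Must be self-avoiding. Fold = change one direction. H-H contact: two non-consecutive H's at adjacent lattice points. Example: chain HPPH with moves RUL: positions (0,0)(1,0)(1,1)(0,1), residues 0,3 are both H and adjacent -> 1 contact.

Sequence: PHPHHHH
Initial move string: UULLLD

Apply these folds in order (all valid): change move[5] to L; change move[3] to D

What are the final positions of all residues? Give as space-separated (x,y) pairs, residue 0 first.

Answer: (0,0) (0,1) (0,2) (-1,2) (-1,1) (-2,1) (-3,1)

Derivation:
Initial moves: UULLLD
Fold: move[5]->L => UULLLL (positions: [(0, 0), (0, 1), (0, 2), (-1, 2), (-2, 2), (-3, 2), (-4, 2)])
Fold: move[3]->D => UULDLL (positions: [(0, 0), (0, 1), (0, 2), (-1, 2), (-1, 1), (-2, 1), (-3, 1)])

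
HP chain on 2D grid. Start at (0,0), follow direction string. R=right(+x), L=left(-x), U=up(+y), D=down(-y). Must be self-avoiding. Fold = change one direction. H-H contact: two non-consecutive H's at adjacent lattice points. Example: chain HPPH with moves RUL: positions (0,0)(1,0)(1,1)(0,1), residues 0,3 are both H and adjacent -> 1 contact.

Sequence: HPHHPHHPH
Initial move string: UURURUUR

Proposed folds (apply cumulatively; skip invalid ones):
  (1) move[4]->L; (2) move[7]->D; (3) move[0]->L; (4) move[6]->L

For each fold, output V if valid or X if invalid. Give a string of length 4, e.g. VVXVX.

Answer: VXVX

Derivation:
Initial: UURURUUR -> [(0, 0), (0, 1), (0, 2), (1, 2), (1, 3), (2, 3), (2, 4), (2, 5), (3, 5)]
Fold 1: move[4]->L => UURULUUR VALID
Fold 2: move[7]->D => UURULUUD INVALID (collision), skipped
Fold 3: move[0]->L => LURULUUR VALID
Fold 4: move[6]->L => LURULULR INVALID (collision), skipped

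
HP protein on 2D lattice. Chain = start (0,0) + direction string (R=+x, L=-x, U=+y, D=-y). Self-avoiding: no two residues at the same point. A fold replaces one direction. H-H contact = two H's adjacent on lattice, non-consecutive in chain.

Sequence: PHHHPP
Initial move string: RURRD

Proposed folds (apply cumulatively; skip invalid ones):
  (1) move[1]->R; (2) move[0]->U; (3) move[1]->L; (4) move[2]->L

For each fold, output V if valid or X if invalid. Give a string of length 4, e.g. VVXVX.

Answer: VVXX

Derivation:
Initial: RURRD -> [(0, 0), (1, 0), (1, 1), (2, 1), (3, 1), (3, 0)]
Fold 1: move[1]->R => RRRRD VALID
Fold 2: move[0]->U => URRRD VALID
Fold 3: move[1]->L => ULRRD INVALID (collision), skipped
Fold 4: move[2]->L => URLRD INVALID (collision), skipped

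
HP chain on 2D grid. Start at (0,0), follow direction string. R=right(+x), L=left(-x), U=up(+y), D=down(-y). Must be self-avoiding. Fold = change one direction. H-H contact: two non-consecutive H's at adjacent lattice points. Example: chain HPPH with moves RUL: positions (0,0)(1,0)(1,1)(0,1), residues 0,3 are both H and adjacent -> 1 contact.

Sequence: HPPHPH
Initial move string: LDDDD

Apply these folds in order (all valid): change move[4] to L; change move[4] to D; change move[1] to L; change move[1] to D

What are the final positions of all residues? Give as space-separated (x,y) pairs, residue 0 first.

Initial moves: LDDDD
Fold: move[4]->L => LDDDL (positions: [(0, 0), (-1, 0), (-1, -1), (-1, -2), (-1, -3), (-2, -3)])
Fold: move[4]->D => LDDDD (positions: [(0, 0), (-1, 0), (-1, -1), (-1, -2), (-1, -3), (-1, -4)])
Fold: move[1]->L => LLDDD (positions: [(0, 0), (-1, 0), (-2, 0), (-2, -1), (-2, -2), (-2, -3)])
Fold: move[1]->D => LDDDD (positions: [(0, 0), (-1, 0), (-1, -1), (-1, -2), (-1, -3), (-1, -4)])

Answer: (0,0) (-1,0) (-1,-1) (-1,-2) (-1,-3) (-1,-4)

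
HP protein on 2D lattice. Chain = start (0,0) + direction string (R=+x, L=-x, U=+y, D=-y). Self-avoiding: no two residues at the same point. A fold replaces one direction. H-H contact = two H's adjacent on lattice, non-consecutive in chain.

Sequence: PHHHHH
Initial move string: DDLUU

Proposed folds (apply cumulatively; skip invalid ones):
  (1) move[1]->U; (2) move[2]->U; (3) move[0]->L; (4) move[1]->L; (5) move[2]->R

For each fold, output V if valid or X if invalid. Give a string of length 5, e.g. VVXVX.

Initial: DDLUU -> [(0, 0), (0, -1), (0, -2), (-1, -2), (-1, -1), (-1, 0)]
Fold 1: move[1]->U => DULUU INVALID (collision), skipped
Fold 2: move[2]->U => DDUUU INVALID (collision), skipped
Fold 3: move[0]->L => LDLUU VALID
Fold 4: move[1]->L => LLLUU VALID
Fold 5: move[2]->R => LLRUU INVALID (collision), skipped

Answer: XXVVX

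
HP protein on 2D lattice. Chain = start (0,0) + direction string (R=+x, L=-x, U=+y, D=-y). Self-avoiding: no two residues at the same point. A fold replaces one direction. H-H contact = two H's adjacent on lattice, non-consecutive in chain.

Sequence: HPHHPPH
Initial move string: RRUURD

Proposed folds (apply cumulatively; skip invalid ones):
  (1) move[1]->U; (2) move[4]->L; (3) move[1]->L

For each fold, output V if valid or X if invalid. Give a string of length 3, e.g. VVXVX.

Answer: VVX

Derivation:
Initial: RRUURD -> [(0, 0), (1, 0), (2, 0), (2, 1), (2, 2), (3, 2), (3, 1)]
Fold 1: move[1]->U => RUUURD VALID
Fold 2: move[4]->L => RUUULD VALID
Fold 3: move[1]->L => RLUULD INVALID (collision), skipped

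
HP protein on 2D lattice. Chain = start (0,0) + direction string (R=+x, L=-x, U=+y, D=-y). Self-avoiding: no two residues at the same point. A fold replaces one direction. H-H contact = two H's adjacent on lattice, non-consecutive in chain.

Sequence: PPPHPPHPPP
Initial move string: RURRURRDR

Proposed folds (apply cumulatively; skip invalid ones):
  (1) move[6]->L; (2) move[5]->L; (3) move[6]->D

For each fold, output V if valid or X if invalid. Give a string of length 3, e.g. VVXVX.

Answer: XXV

Derivation:
Initial: RURRURRDR -> [(0, 0), (1, 0), (1, 1), (2, 1), (3, 1), (3, 2), (4, 2), (5, 2), (5, 1), (6, 1)]
Fold 1: move[6]->L => RURRURLDR INVALID (collision), skipped
Fold 2: move[5]->L => RURRULRDR INVALID (collision), skipped
Fold 3: move[6]->D => RURRURDDR VALID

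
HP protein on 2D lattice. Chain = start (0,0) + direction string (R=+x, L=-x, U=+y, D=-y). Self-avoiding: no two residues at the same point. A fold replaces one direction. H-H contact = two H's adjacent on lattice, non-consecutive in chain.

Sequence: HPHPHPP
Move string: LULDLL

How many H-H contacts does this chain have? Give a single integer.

Answer: 0

Derivation:
Positions: [(0, 0), (-1, 0), (-1, 1), (-2, 1), (-2, 0), (-3, 0), (-4, 0)]
No H-H contacts found.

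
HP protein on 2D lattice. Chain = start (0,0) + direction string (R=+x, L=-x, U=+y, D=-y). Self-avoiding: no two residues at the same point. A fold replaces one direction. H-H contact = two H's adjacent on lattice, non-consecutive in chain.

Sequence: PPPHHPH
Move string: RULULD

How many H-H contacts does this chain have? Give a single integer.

Answer: 1

Derivation:
Positions: [(0, 0), (1, 0), (1, 1), (0, 1), (0, 2), (-1, 2), (-1, 1)]
H-H contact: residue 3 @(0,1) - residue 6 @(-1, 1)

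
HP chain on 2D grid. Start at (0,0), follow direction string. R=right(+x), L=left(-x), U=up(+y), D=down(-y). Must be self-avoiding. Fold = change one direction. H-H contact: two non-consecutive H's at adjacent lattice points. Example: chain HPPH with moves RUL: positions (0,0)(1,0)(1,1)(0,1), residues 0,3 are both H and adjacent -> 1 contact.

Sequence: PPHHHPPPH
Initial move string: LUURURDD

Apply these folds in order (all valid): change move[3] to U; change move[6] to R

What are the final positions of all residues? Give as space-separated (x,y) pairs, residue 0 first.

Answer: (0,0) (-1,0) (-1,1) (-1,2) (-1,3) (-1,4) (0,4) (1,4) (1,3)

Derivation:
Initial moves: LUURURDD
Fold: move[3]->U => LUUUURDD (positions: [(0, 0), (-1, 0), (-1, 1), (-1, 2), (-1, 3), (-1, 4), (0, 4), (0, 3), (0, 2)])
Fold: move[6]->R => LUUUURRD (positions: [(0, 0), (-1, 0), (-1, 1), (-1, 2), (-1, 3), (-1, 4), (0, 4), (1, 4), (1, 3)])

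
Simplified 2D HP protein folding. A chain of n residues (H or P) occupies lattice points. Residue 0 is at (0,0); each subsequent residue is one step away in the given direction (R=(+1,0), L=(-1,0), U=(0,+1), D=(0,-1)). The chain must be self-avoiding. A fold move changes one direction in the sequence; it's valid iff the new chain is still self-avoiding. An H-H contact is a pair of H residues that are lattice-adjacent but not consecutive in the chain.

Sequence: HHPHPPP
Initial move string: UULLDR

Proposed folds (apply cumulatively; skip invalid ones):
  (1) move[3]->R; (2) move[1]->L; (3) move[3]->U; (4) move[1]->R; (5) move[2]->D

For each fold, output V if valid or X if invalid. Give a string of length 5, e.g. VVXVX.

Answer: XVXXV

Derivation:
Initial: UULLDR -> [(0, 0), (0, 1), (0, 2), (-1, 2), (-2, 2), (-2, 1), (-1, 1)]
Fold 1: move[3]->R => UULRDR INVALID (collision), skipped
Fold 2: move[1]->L => ULLLDR VALID
Fold 3: move[3]->U => ULLUDR INVALID (collision), skipped
Fold 4: move[1]->R => URLLDR INVALID (collision), skipped
Fold 5: move[2]->D => ULDLDR VALID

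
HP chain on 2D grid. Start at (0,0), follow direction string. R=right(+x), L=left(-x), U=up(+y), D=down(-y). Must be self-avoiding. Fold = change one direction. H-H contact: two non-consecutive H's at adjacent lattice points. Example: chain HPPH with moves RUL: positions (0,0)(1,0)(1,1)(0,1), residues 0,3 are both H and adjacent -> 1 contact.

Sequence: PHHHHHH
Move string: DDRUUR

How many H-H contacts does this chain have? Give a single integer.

Answer: 1

Derivation:
Positions: [(0, 0), (0, -1), (0, -2), (1, -2), (1, -1), (1, 0), (2, 0)]
H-H contact: residue 1 @(0,-1) - residue 4 @(1, -1)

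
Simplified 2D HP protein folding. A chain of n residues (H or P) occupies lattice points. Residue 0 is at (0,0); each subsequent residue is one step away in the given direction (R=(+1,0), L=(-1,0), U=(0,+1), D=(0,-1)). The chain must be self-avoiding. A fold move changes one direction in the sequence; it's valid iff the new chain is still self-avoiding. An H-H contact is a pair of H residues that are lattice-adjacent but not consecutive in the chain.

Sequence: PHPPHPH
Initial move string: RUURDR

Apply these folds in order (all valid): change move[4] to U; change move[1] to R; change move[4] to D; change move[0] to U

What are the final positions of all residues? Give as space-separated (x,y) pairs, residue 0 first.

Answer: (0,0) (0,1) (1,1) (1,2) (2,2) (2,1) (3,1)

Derivation:
Initial moves: RUURDR
Fold: move[4]->U => RUURUR (positions: [(0, 0), (1, 0), (1, 1), (1, 2), (2, 2), (2, 3), (3, 3)])
Fold: move[1]->R => RRURUR (positions: [(0, 0), (1, 0), (2, 0), (2, 1), (3, 1), (3, 2), (4, 2)])
Fold: move[4]->D => RRURDR (positions: [(0, 0), (1, 0), (2, 0), (2, 1), (3, 1), (3, 0), (4, 0)])
Fold: move[0]->U => URURDR (positions: [(0, 0), (0, 1), (1, 1), (1, 2), (2, 2), (2, 1), (3, 1)])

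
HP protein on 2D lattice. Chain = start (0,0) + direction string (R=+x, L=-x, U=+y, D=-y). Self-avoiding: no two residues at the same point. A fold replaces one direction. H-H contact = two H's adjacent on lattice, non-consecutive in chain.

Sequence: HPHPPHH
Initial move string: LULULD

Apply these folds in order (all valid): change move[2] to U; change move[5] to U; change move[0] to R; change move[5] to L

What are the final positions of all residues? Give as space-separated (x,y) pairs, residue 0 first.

Initial moves: LULULD
Fold: move[2]->U => LUUULD (positions: [(0, 0), (-1, 0), (-1, 1), (-1, 2), (-1, 3), (-2, 3), (-2, 2)])
Fold: move[5]->U => LUUULU (positions: [(0, 0), (-1, 0), (-1, 1), (-1, 2), (-1, 3), (-2, 3), (-2, 4)])
Fold: move[0]->R => RUUULU (positions: [(0, 0), (1, 0), (1, 1), (1, 2), (1, 3), (0, 3), (0, 4)])
Fold: move[5]->L => RUUULL (positions: [(0, 0), (1, 0), (1, 1), (1, 2), (1, 3), (0, 3), (-1, 3)])

Answer: (0,0) (1,0) (1,1) (1,2) (1,3) (0,3) (-1,3)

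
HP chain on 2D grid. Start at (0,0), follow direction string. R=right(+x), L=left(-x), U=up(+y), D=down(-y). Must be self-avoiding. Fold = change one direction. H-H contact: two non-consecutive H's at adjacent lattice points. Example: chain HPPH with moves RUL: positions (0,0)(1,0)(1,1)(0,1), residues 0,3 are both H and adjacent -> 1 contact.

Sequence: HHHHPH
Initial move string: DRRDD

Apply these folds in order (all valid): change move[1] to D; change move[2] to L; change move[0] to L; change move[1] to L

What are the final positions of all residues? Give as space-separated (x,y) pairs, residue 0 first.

Answer: (0,0) (-1,0) (-2,0) (-3,0) (-3,-1) (-3,-2)

Derivation:
Initial moves: DRRDD
Fold: move[1]->D => DDRDD (positions: [(0, 0), (0, -1), (0, -2), (1, -2), (1, -3), (1, -4)])
Fold: move[2]->L => DDLDD (positions: [(0, 0), (0, -1), (0, -2), (-1, -2), (-1, -3), (-1, -4)])
Fold: move[0]->L => LDLDD (positions: [(0, 0), (-1, 0), (-1, -1), (-2, -1), (-2, -2), (-2, -3)])
Fold: move[1]->L => LLLDD (positions: [(0, 0), (-1, 0), (-2, 0), (-3, 0), (-3, -1), (-3, -2)])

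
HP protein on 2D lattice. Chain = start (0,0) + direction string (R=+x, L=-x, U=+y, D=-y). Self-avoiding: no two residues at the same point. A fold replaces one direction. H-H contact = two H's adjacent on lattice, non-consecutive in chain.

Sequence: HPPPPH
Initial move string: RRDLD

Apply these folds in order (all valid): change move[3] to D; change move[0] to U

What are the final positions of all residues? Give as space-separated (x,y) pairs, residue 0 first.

Initial moves: RRDLD
Fold: move[3]->D => RRDDD (positions: [(0, 0), (1, 0), (2, 0), (2, -1), (2, -2), (2, -3)])
Fold: move[0]->U => URDDD (positions: [(0, 0), (0, 1), (1, 1), (1, 0), (1, -1), (1, -2)])

Answer: (0,0) (0,1) (1,1) (1,0) (1,-1) (1,-2)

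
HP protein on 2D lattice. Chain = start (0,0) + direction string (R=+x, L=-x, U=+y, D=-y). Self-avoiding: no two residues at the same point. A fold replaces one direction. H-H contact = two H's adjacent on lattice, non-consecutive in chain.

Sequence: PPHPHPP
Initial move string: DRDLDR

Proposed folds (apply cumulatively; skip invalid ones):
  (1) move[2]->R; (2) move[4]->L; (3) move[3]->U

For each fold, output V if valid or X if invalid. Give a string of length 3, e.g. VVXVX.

Answer: XXX

Derivation:
Initial: DRDLDR -> [(0, 0), (0, -1), (1, -1), (1, -2), (0, -2), (0, -3), (1, -3)]
Fold 1: move[2]->R => DRRLDR INVALID (collision), skipped
Fold 2: move[4]->L => DRDLLR INVALID (collision), skipped
Fold 3: move[3]->U => DRDUDR INVALID (collision), skipped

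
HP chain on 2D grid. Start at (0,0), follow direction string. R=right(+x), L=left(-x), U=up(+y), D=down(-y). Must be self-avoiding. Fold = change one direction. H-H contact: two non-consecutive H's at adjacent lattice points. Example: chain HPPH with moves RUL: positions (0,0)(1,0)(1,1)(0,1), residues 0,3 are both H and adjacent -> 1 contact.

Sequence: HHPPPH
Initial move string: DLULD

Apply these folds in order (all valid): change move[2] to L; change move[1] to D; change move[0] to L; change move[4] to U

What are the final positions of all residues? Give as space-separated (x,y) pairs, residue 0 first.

Initial moves: DLULD
Fold: move[2]->L => DLLLD (positions: [(0, 0), (0, -1), (-1, -1), (-2, -1), (-3, -1), (-3, -2)])
Fold: move[1]->D => DDLLD (positions: [(0, 0), (0, -1), (0, -2), (-1, -2), (-2, -2), (-2, -3)])
Fold: move[0]->L => LDLLD (positions: [(0, 0), (-1, 0), (-1, -1), (-2, -1), (-3, -1), (-3, -2)])
Fold: move[4]->U => LDLLU (positions: [(0, 0), (-1, 0), (-1, -1), (-2, -1), (-3, -1), (-3, 0)])

Answer: (0,0) (-1,0) (-1,-1) (-2,-1) (-3,-1) (-3,0)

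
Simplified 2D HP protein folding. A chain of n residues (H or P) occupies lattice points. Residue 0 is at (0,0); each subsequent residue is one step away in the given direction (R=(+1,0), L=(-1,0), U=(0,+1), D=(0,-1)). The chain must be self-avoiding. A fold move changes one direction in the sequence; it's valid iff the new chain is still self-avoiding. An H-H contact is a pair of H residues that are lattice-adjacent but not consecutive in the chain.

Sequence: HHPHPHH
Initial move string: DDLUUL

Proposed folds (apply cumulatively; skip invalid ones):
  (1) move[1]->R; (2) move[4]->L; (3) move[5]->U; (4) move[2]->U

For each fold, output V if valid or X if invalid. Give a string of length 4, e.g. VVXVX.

Initial: DDLUUL -> [(0, 0), (0, -1), (0, -2), (-1, -2), (-1, -1), (-1, 0), (-2, 0)]
Fold 1: move[1]->R => DRLUUL INVALID (collision), skipped
Fold 2: move[4]->L => DDLULL VALID
Fold 3: move[5]->U => DDLULU VALID
Fold 4: move[2]->U => DDUULU INVALID (collision), skipped

Answer: XVVX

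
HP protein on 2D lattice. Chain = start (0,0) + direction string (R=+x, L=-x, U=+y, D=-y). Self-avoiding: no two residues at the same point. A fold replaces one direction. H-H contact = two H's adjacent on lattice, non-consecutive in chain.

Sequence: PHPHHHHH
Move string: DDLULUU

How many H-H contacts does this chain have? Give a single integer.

Answer: 1

Derivation:
Positions: [(0, 0), (0, -1), (0, -2), (-1, -2), (-1, -1), (-2, -1), (-2, 0), (-2, 1)]
H-H contact: residue 1 @(0,-1) - residue 4 @(-1, -1)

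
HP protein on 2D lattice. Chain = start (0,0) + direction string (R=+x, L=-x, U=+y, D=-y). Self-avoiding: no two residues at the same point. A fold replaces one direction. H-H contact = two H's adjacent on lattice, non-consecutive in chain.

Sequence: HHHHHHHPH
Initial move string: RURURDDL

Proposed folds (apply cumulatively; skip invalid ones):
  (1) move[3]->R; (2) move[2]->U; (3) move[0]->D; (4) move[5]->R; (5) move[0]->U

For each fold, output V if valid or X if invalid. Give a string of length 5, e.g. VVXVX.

Answer: VVXVV

Derivation:
Initial: RURURDDL -> [(0, 0), (1, 0), (1, 1), (2, 1), (2, 2), (3, 2), (3, 1), (3, 0), (2, 0)]
Fold 1: move[3]->R => RURRRDDL VALID
Fold 2: move[2]->U => RUURRDDL VALID
Fold 3: move[0]->D => DUURRDDL INVALID (collision), skipped
Fold 4: move[5]->R => RUURRRDL VALID
Fold 5: move[0]->U => UUURRRDL VALID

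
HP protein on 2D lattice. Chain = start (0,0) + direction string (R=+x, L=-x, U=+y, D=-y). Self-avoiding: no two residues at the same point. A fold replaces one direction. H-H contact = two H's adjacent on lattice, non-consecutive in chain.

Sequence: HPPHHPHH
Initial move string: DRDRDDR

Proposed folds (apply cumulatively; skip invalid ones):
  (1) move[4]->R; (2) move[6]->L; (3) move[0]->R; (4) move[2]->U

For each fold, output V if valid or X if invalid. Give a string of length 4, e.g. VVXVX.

Initial: DRDRDDR -> [(0, 0), (0, -1), (1, -1), (1, -2), (2, -2), (2, -3), (2, -4), (3, -4)]
Fold 1: move[4]->R => DRDRRDR VALID
Fold 2: move[6]->L => DRDRRDL VALID
Fold 3: move[0]->R => RRDRRDL VALID
Fold 4: move[2]->U => RRURRDL VALID

Answer: VVVV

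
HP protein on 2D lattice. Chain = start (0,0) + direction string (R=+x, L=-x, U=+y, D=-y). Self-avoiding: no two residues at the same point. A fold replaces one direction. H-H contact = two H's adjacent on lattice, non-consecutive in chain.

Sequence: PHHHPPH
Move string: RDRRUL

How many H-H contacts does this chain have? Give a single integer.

Positions: [(0, 0), (1, 0), (1, -1), (2, -1), (3, -1), (3, 0), (2, 0)]
H-H contact: residue 1 @(1,0) - residue 6 @(2, 0)
H-H contact: residue 3 @(2,-1) - residue 6 @(2, 0)

Answer: 2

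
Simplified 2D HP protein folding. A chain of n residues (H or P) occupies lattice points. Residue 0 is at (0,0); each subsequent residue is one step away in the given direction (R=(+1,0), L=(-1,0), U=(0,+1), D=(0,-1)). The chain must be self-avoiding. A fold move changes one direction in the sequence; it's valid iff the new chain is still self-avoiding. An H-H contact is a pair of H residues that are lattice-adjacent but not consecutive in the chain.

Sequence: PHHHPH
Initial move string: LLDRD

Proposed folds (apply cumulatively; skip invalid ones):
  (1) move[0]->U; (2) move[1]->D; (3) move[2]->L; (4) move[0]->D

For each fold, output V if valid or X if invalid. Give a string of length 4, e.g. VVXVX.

Initial: LLDRD -> [(0, 0), (-1, 0), (-2, 0), (-2, -1), (-1, -1), (-1, -2)]
Fold 1: move[0]->U => ULDRD INVALID (collision), skipped
Fold 2: move[1]->D => LDDRD VALID
Fold 3: move[2]->L => LDLRD INVALID (collision), skipped
Fold 4: move[0]->D => DDDRD VALID

Answer: XVXV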